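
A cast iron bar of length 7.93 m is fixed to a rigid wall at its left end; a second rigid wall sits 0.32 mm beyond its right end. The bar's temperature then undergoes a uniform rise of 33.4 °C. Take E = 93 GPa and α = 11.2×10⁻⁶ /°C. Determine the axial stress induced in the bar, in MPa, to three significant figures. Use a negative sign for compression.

Free thermal expansion αLΔT = 11.2e-6 · 7930 · 33.4 = 2.966 mm.
The walls engage after the gap closes; constrained expansion = 2.966 − 0.32 = 2.646 mm.
The walls impose strain ε = −(2.646)/7930 = -3.3373e-04; σ = Eε = 93000 · -3.3373e-04 = -31.04 MPa.

-31.0 MPa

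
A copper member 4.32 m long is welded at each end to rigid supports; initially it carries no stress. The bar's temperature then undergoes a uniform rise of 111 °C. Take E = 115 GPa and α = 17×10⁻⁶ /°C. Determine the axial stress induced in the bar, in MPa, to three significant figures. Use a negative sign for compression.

-217 MPa

Free thermal expansion αLΔT = 17e-6 · 4320 · 111 = 8.152 mm.
The walls impose strain ε = −(8.152)/4320 = -1.8870e-03; σ = Eε = 115000 · -1.8870e-03 = -217 MPa.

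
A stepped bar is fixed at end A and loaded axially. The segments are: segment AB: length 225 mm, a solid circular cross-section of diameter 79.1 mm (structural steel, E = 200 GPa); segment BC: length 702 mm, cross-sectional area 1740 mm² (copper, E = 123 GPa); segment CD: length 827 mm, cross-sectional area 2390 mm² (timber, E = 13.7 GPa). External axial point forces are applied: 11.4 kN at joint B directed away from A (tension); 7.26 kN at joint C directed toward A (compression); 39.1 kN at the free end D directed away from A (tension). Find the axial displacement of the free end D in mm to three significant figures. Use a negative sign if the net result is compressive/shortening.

1.10 mm

Internal axial forces (sectioning from the free end, tension +): N_CD = 39.1 kN, N_BC = 31.84 kN, N_AB = 43.24 kN.
A_AB = 4914 mm².
δ_AB = 43240·225/(4914·200000) = 0.009899 mm
δ_BC = 31840·702/(1740·123000) = 0.1044 mm
δ_CD = 39100·827/(2390·13700) = 0.9876 mm
δ = Σδ_i = 1.102 mm.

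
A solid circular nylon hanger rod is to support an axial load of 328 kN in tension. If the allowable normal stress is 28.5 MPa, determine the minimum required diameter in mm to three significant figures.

Required area A ≥ P/σ_allow = 328000/28.5 = 11510 mm².
For a solid circular section, d ≥ √(4A/π) = 121.1 mm.

121 mm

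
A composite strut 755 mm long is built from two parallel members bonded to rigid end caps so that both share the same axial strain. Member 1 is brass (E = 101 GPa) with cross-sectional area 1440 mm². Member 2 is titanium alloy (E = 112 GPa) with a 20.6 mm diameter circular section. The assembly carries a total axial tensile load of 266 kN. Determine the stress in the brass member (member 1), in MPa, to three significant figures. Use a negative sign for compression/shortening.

147 MPa

A_2 = 333.3 mm².
Equal strain + equilibrium ⇒ each member carries load in proportion to AE: A₁E₁ = 145400000 N, A₂E₂ = 37330000 N, ΣAE = 182800000 N.
σ₁ = P·E₁/ΣAE = 266000·101000/182800000 = 147 MPa.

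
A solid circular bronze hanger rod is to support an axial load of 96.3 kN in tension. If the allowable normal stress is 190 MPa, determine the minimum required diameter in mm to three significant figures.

Required area A ≥ P/σ_allow = 96300/190 = 506.8 mm².
For a solid circular section, d ≥ √(4A/π) = 25.4 mm.

25.4 mm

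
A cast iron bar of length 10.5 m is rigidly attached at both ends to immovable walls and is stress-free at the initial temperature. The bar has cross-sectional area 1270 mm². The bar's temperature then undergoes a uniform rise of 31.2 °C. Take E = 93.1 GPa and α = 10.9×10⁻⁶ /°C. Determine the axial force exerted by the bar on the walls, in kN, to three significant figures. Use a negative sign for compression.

Free thermal expansion αLΔT = 10.9e-6 · 10500 · 31.2 = 3.571 mm.
The walls impose strain ε = −(3.571)/10500 = -3.4008e-04; σ = Eε = 93100 · -3.4008e-04 = -31.66 MPa.
Wall reaction R = σ·A = -31.66·1270 = -40210 N = -40.21 kN.

-40.2 kN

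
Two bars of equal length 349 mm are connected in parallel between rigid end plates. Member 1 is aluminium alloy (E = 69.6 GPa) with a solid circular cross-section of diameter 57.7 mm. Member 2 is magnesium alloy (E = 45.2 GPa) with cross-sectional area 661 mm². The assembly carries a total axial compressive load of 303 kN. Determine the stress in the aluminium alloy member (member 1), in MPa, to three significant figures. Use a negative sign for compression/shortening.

-99.5 MPa

A_1 = 2615 mm².
Equal strain + equilibrium ⇒ each member carries load in proportion to AE: A₁E₁ = 182000000 N, A₂E₂ = 29880000 N, ΣAE = 211900000 N.
σ₁ = P·E₁/ΣAE = -303000·69600/211900000 = -99.54 MPa.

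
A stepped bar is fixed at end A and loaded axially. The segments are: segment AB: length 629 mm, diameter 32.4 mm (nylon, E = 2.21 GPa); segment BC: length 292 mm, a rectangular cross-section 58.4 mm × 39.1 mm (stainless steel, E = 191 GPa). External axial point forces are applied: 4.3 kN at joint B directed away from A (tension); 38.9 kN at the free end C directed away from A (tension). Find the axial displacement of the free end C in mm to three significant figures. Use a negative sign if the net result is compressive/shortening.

Internal axial forces (sectioning from the free end, tension +): N_BC = 38.9 kN, N_AB = 43.2 kN.
A_AB = 824.5 mm².
A_BC = 2283 mm².
δ_AB = 43200·629/(824.5·2210) = 14.91 mm
δ_BC = 38900·292/(2283·191000) = 0.02604 mm
δ = Σδ_i = 14.94 mm.

14.9 mm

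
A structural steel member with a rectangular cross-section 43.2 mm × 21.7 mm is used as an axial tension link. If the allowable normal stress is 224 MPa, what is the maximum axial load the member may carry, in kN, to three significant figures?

210 kN

A = 937.4 mm².
P_max = σ_allow · A = 224 · 937.4 = 210000 N = 210 kN.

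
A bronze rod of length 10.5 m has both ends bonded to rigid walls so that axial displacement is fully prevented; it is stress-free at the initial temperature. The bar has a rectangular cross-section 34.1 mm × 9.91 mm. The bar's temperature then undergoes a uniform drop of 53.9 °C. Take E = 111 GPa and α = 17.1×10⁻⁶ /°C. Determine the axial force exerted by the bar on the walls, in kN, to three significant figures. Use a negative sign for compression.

Free thermal expansion αLΔT = 17.1e-6 · 10500 · -53.9 = -9.678 mm.
The walls impose strain ε = −(-9.678)/10500 = 9.2169e-04; σ = Eε = 111000 · 9.2169e-04 = 102.3 MPa.
Wall reaction R = σ·A = 102.3·337.9 = 34570 N = 34.57 kN.

34.6 kN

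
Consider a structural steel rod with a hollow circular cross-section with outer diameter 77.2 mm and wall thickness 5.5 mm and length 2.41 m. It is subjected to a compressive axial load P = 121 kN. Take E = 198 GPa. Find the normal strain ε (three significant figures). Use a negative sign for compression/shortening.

A = 1239 mm².
σ = N/A = -97.67 MPa; ε = σ/E = -97.67/198000 = -4.933e-04.

-4.93e-04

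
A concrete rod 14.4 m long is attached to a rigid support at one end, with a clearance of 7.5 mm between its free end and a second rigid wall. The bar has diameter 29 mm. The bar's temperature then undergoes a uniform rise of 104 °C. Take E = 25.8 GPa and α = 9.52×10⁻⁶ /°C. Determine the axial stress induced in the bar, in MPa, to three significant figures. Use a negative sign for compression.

Free thermal expansion αLΔT = 9.52e-6 · 14400 · 104 = 14.26 mm.
The walls engage after the gap closes; constrained expansion = 14.26 − 7.5 = 6.757 mm.
The walls impose strain ε = −(6.757)/14400 = -4.6925e-04; σ = Eε = 25800 · -4.6925e-04 = -12.11 MPa.

-12.1 MPa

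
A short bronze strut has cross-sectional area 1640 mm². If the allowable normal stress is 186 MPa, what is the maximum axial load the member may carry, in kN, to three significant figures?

P_max = σ_allow · A = 186 · 1640 = 305000 N = 305 kN.

305 kN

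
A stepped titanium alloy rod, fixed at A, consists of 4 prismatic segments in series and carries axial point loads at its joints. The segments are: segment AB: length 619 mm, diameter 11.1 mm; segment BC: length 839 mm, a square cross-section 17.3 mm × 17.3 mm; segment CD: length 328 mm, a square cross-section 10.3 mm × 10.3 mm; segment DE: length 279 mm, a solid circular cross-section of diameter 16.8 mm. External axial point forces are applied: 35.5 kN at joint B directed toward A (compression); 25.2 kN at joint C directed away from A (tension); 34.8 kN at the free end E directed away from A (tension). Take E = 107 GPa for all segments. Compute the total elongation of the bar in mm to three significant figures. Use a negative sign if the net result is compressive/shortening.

4.45 mm

Internal axial forces (sectioning from the free end, tension +): N_DE = 34.8 kN, N_CD = 34.8 kN, N_BC = 60 kN, N_AB = 24.5 kN.
A_AB = 96.77 mm².
A_BC = 299.3 mm².
A_CD = 106.1 mm².
A_DE = 221.7 mm².
δ_AB = 24500·619/(96.77·107000) = 1.465 mm
δ_BC = 60000·839/(299.3·107000) = 1.572 mm
δ_CD = 34800·328/(106.1·107000) = 1.006 mm
δ_DE = 34800·279/(221.7·107000) = 0.4093 mm
δ = Σδ_i = 4.451 mm.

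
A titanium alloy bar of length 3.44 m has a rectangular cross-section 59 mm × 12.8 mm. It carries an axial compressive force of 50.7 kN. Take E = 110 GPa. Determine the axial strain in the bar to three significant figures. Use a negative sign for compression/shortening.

-6.10e-04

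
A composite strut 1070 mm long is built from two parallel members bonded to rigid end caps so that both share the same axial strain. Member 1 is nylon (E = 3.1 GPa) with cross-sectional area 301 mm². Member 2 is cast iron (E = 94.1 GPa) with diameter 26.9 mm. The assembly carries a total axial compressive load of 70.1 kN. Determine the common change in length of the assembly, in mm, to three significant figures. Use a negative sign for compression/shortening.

A_2 = 568.3 mm².
Equal strain + equilibrium ⇒ each member carries load in proportion to AE: A₁E₁ = 933100 N, A₂E₂ = 53480000 N, ΣAE = 54410000 N.
δ = PL/ΣAE = -70100·1070/54410000 = -1.378 mm.

-1.38 mm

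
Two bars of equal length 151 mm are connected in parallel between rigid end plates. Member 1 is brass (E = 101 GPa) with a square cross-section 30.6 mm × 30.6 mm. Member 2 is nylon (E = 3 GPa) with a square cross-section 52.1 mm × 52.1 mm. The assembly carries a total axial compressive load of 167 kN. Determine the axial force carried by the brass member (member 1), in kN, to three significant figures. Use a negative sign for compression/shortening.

-154 kN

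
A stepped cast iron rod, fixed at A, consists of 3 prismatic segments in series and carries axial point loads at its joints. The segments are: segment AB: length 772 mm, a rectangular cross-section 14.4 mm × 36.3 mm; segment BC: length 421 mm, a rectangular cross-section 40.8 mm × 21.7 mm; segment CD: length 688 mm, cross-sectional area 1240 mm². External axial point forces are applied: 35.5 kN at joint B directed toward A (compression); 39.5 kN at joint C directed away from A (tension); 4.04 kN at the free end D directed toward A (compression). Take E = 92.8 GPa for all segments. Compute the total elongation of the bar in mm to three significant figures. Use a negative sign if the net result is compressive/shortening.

0.157 mm

Internal axial forces (sectioning from the free end, tension +): N_CD = -4.04 kN, N_BC = 35.46 kN, N_AB = -0.04 kN.
A_AB = 522.7 mm².
A_BC = 885.4 mm².
δ_AB = -40·772/(522.7·92800) = -0.0006366 mm
δ_BC = 35460·421/(885.4·92800) = 0.1817 mm
δ_CD = -4040·688/(1240·92800) = -0.02415 mm
δ = Σδ_i = 0.1569 mm.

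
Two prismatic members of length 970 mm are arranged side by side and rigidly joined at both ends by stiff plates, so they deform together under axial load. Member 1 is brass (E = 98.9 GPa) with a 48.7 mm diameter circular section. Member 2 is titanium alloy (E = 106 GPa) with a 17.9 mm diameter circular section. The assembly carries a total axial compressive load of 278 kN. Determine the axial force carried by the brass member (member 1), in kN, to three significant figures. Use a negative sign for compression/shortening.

A_1 = 1863 mm².
A_2 = 251.6 mm².
Equal strain + equilibrium ⇒ each member carries load in proportion to AE: A₁E₁ = 184200000 N, A₂E₂ = 26670000 N, ΣAE = 210900000 N.
F₁ = P·A₁E₁/ΣAE = -278000·184200000/210900000 = -242800 N.

-243 kN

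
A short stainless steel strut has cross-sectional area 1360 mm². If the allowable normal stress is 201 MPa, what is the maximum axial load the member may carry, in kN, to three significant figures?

P_max = σ_allow · A = 201 · 1360 = 273400 N = 273.4 kN.

273 kN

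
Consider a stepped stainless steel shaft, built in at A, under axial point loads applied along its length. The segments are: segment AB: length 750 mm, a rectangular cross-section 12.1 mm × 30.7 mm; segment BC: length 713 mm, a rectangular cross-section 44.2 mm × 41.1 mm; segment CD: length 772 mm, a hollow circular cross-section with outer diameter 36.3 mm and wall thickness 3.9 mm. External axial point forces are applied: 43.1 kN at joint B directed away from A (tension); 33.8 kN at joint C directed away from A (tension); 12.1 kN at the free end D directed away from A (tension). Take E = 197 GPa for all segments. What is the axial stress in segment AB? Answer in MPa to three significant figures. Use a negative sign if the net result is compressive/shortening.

240 MPa

Internal axial forces (sectioning from the free end, tension +): N_CD = 12.1 kN, N_BC = 45.9 kN, N_AB = 89 kN.
A_AB = 371.5 mm².
σ_AB = N_AB/A_AB = 89000/371.5 = 239.6 MPa.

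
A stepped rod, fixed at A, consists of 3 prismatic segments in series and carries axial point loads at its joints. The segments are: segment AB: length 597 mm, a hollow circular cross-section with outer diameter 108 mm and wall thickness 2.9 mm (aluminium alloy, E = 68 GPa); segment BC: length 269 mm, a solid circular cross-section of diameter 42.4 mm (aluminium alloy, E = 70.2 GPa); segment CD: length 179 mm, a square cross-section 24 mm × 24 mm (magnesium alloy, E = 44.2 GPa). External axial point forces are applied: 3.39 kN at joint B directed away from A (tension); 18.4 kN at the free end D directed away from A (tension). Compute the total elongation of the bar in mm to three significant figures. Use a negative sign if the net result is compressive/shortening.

Internal axial forces (sectioning from the free end, tension +): N_CD = 18.4 kN, N_BC = 18.4 kN, N_AB = 21.79 kN.
A_AB = 957.5 mm².
A_BC = 1412 mm².
A_CD = 576 mm².
δ_AB = 21790·597/(957.5·68000) = 0.1998 mm
δ_BC = 18400·269/(1412·70200) = 0.04994 mm
δ_CD = 18400·179/(576·44200) = 0.1294 mm
δ = Σδ_i = 0.3791 mm.

0.379 mm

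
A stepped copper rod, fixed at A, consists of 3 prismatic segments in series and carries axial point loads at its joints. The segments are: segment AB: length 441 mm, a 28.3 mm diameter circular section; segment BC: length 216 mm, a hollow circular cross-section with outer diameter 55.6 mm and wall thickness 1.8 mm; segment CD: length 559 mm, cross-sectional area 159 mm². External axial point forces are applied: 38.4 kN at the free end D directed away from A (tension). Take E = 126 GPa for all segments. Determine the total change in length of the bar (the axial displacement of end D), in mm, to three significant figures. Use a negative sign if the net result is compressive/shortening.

1.50 mm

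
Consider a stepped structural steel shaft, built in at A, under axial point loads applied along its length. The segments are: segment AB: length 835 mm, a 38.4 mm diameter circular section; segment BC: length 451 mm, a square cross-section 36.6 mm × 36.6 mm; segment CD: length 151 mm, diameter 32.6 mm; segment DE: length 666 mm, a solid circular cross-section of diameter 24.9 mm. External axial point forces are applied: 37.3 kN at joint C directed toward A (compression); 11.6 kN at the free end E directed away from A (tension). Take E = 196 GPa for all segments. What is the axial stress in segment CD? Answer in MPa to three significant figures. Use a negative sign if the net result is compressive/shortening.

Internal axial forces (sectioning from the free end, tension +): N_DE = 11.6 kN, N_CD = 11.6 kN, N_BC = -25.7 kN, N_AB = -25.7 kN.
A_CD = 834.7 mm².
σ_CD = N_CD/A_CD = 11600/834.7 = 13.9 MPa.

13.9 MPa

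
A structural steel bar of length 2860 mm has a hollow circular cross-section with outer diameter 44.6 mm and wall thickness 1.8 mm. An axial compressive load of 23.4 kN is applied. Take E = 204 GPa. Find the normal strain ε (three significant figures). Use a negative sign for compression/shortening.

-4.74e-04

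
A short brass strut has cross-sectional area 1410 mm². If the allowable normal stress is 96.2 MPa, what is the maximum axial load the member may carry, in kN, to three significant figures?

P_max = σ_allow · A = 96.2 · 1410 = 135600 N = 135.6 kN.

136 kN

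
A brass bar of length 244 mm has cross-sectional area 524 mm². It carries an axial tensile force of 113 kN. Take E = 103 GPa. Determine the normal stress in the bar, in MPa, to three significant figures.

216 MPa

σ = N/A = 113000/524 = 215.6 MPa.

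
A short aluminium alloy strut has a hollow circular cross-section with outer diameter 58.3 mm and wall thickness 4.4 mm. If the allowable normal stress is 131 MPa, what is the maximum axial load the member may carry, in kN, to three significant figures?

A = 745.1 mm².
P_max = σ_allow · A = 131 · 745.1 = 97600 N = 97.6 kN.

97.6 kN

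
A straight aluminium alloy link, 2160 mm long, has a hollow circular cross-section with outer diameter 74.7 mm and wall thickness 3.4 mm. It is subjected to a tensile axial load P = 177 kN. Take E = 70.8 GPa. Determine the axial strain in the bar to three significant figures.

0.00328

A = 761.6 mm².
σ = N/A = 232.4 MPa; ε = σ/E = 232.4/70800 = 3.283e-03.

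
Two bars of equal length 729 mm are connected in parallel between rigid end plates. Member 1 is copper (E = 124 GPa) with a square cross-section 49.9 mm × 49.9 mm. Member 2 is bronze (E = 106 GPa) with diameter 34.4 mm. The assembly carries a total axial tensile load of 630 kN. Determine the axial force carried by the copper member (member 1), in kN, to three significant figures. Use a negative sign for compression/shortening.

478 kN

A_1 = 2490 mm².
A_2 = 929.4 mm².
Equal strain + equilibrium ⇒ each member carries load in proportion to AE: A₁E₁ = 308800000 N, A₂E₂ = 98520000 N, ΣAE = 407300000 N.
F₁ = P·A₁E₁/ΣAE = 630000·308800000/407300000 = 477600 N.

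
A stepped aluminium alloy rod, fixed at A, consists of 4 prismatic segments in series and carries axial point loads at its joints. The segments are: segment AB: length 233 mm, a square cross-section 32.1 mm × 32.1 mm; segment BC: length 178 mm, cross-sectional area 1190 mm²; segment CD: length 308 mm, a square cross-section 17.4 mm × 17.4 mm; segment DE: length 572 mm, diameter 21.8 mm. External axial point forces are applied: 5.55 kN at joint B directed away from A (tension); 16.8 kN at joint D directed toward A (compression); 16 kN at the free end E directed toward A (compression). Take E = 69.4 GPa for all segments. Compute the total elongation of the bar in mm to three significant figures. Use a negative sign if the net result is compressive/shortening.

-0.994 mm

Internal axial forces (sectioning from the free end, tension +): N_DE = -16 kN, N_CD = -32.8 kN, N_BC = -32.8 kN, N_AB = -27.25 kN.
A_AB = 1030 mm².
A_CD = 302.8 mm².
A_DE = 373.3 mm².
δ_AB = -27250·233/(1030·69400) = -0.08879 mm
δ_BC = -32800·178/(1190·69400) = -0.07069 mm
δ_CD = -32800·308/(302.8·69400) = -0.4808 mm
δ_DE = -16000·572/(373.3·69400) = -0.3533 mm
δ = Σδ_i = -0.9936 mm.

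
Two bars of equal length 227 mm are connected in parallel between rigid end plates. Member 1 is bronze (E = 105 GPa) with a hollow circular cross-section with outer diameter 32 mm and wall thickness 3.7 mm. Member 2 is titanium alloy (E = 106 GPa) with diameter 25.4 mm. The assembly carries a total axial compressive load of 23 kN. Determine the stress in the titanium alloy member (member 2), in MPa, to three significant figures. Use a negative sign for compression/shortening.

-27.6 MPa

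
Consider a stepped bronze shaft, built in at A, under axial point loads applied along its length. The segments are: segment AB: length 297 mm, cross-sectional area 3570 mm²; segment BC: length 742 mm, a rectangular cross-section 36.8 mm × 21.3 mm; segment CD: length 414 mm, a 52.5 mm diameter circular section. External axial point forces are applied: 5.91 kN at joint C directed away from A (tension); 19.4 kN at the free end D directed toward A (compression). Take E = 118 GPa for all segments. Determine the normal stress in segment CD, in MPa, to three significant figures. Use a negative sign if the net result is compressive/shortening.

-8.96 MPa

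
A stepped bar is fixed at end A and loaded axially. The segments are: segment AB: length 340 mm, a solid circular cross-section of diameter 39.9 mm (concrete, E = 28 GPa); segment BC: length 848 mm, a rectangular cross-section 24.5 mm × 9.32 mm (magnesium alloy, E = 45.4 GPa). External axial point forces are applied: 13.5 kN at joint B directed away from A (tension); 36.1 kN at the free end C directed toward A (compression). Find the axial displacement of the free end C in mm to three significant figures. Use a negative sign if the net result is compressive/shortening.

Internal axial forces (sectioning from the free end, tension +): N_BC = -36.1 kN, N_AB = -22.6 kN.
A_AB = 1250 mm².
A_BC = 228.3 mm².
δ_AB = -22600·340/(1250·28000) = -0.2195 mm
δ_BC = -36100·848/(228.3·45400) = -2.953 mm
δ = Σδ_i = -3.172 mm.

-3.17 mm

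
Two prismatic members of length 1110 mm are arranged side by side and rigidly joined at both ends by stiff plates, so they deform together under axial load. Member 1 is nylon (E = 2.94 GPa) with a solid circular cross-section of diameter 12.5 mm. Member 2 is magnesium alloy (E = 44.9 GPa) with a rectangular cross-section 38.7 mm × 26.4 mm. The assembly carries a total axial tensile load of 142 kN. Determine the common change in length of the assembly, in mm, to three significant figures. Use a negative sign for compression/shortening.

3.41 mm

A_1 = 122.7 mm².
A_2 = 1022 mm².
Equal strain + equilibrium ⇒ each member carries load in proportion to AE: A₁E₁ = 360800 N, A₂E₂ = 45870000 N, ΣAE = 46230000 N.
δ = PL/ΣAE = 142000·1110/46230000 = 3.409 mm.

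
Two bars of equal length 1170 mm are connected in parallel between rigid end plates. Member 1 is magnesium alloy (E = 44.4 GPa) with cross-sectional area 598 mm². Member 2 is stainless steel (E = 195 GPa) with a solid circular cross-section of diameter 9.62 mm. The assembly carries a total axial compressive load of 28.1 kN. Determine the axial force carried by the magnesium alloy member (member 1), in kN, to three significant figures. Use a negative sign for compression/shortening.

A_2 = 72.68 mm².
Equal strain + equilibrium ⇒ each member carries load in proportion to AE: A₁E₁ = 26550000 N, A₂E₂ = 14170000 N, ΣAE = 40720000 N.
F₁ = P·A₁E₁/ΣAE = -28100·26550000/40720000 = -18320 N.

-18.3 kN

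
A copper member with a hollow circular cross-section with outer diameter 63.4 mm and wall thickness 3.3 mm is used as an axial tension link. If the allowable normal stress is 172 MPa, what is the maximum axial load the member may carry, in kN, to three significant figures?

107 kN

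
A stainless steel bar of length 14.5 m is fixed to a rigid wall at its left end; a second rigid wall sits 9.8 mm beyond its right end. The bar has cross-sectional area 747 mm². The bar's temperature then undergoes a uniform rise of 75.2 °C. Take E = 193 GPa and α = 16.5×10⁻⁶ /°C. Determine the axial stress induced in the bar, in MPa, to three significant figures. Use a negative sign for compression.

-109 MPa

Free thermal expansion αLΔT = 16.5e-6 · 14500 · 75.2 = 17.99 mm.
The walls engage after the gap closes; constrained expansion = 17.99 − 9.8 = 8.192 mm.
The walls impose strain ε = −(8.192)/14500 = -5.6494e-04; σ = Eε = 193000 · -5.6494e-04 = -109 MPa.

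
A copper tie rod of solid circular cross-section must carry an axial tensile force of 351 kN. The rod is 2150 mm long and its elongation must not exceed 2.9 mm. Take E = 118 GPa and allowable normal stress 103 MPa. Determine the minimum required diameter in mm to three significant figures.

65.9 mm

Required area A ≥ P/σ_allow = 351000/103 = 3408 mm².
For a solid circular section, d ≥ √(4A/π) = 65.87 mm.
Elongation limit: A ≥ PL/(Eδ_allow) = 351000·2150/(118000·2.9) = 2205 mm² ⇒ d ≥ 52.99 mm.
The stress limit governs.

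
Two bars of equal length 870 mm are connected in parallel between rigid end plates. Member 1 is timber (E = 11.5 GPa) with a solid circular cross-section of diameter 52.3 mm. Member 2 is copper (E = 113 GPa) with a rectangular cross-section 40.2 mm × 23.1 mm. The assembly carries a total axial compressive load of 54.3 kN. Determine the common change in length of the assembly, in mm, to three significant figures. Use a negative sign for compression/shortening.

A_1 = 2148 mm².
A_2 = 928.6 mm².
Equal strain + equilibrium ⇒ each member carries load in proportion to AE: A₁E₁ = 24710000 N, A₂E₂ = 104900000 N, ΣAE = 129600000 N.
δ = PL/ΣAE = -54300·870/129600000 = -0.3644 mm.

-0.364 mm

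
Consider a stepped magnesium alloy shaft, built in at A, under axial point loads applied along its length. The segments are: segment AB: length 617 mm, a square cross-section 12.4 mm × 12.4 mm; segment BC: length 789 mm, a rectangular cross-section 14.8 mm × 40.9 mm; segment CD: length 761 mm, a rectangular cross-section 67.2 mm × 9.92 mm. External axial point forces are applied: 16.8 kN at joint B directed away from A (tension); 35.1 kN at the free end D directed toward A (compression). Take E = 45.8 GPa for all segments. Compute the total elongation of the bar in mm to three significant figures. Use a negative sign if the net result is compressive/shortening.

-3.48 mm

Internal axial forces (sectioning from the free end, tension +): N_CD = -35.1 kN, N_BC = -35.1 kN, N_AB = -18.3 kN.
A_AB = 153.8 mm².
A_BC = 605.3 mm².
A_CD = 666.6 mm².
δ_AB = -18300·617/(153.8·45800) = -1.603 mm
δ_BC = -35100·789/(605.3·45800) = -0.9989 mm
δ_CD = -35100·761/(666.6·45800) = -0.8749 mm
δ = Σδ_i = -3.477 mm.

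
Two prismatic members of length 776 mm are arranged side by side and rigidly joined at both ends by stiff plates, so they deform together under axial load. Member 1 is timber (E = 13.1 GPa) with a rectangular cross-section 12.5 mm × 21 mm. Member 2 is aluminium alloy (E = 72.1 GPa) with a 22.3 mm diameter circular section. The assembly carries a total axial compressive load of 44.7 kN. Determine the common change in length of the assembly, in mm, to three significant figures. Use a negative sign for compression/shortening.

A_1 = 262.5 mm².
A_2 = 390.6 mm².
Equal strain + equilibrium ⇒ each member carries load in proportion to AE: A₁E₁ = 3439000 N, A₂E₂ = 28160000 N, ΣAE = 31600000 N.
δ = PL/ΣAE = -44700·776/31600000 = -1.098 mm.

-1.10 mm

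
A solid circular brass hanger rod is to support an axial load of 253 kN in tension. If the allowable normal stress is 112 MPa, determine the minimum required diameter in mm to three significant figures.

Required area A ≥ P/σ_allow = 253000/112 = 2259 mm².
For a solid circular section, d ≥ √(4A/π) = 53.63 mm.

53.6 mm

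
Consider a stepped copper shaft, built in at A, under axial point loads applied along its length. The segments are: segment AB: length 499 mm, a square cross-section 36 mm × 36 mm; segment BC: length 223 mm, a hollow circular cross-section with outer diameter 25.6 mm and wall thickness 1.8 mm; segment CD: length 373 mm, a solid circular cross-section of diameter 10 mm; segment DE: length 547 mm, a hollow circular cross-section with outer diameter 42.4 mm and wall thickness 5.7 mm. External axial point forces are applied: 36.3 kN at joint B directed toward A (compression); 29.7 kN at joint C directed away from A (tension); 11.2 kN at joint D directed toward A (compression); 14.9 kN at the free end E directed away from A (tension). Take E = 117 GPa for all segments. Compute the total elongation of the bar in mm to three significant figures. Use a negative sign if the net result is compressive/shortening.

0.720 mm

Internal axial forces (sectioning from the free end, tension +): N_DE = 14.9 kN, N_CD = 3.7 kN, N_BC = 33.4 kN, N_AB = -2.9 kN.
A_AB = 1296 mm².
A_BC = 134.6 mm².
A_CD = 78.54 mm².
A_DE = 657.2 mm².
δ_AB = -2900·499/(1296·117000) = -0.009544 mm
δ_BC = 33400·223/(134.6·117000) = 0.473 mm
δ_CD = 3700·373/(78.54·117000) = 0.1502 mm
δ_DE = 14900·547/(657.2·117000) = 0.106 mm
δ = Σδ_i = 0.7196 mm.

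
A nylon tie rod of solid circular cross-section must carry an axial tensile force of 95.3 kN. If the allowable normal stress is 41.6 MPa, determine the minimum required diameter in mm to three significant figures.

54.0 mm

Required area A ≥ P/σ_allow = 95300/41.6 = 2291 mm².
For a solid circular section, d ≥ √(4A/π) = 54.01 mm.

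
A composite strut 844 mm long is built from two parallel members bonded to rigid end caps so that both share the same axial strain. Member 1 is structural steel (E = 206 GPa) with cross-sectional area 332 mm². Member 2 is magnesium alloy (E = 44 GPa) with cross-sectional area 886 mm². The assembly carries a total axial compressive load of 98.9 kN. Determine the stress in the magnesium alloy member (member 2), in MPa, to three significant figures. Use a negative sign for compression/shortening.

-40.5 MPa

Equal strain + equilibrium ⇒ each member carries load in proportion to AE: A₁E₁ = 68390000 N, A₂E₂ = 38980000 N, ΣAE = 107400000 N.
σ₂ = P·E₂/ΣAE = -98900·44000/107400000 = -40.53 MPa.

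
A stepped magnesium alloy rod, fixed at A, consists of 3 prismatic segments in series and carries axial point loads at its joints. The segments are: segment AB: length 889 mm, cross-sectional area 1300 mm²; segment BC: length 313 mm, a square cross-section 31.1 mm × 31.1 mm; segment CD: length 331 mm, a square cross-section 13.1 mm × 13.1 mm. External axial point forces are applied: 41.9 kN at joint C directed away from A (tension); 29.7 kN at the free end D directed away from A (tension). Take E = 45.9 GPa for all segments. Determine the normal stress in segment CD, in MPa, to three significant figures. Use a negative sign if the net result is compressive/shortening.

Internal axial forces (sectioning from the free end, tension +): N_CD = 29.7 kN, N_BC = 71.6 kN, N_AB = 71.6 kN.
A_CD = 171.6 mm².
σ_CD = N_CD/A_CD = 29700/171.6 = 173.1 MPa.

173 MPa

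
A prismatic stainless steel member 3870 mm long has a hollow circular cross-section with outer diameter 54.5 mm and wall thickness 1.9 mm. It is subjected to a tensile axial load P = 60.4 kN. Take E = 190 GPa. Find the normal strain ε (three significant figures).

0.00101

A = 314 mm².
σ = N/A = 192.4 MPa; ε = σ/E = 192.4/190000 = 1.012e-03.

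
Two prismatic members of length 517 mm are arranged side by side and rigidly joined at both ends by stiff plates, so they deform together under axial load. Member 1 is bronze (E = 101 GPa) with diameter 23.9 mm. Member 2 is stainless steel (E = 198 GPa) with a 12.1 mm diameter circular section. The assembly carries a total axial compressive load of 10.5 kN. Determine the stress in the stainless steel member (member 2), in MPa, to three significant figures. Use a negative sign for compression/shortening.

-30.5 MPa

A_1 = 448.6 mm².
A_2 = 115 mm².
Equal strain + equilibrium ⇒ each member carries load in proportion to AE: A₁E₁ = 45310000 N, A₂E₂ = 22770000 N, ΣAE = 68080000 N.
σ₂ = P·E₂/ΣAE = -10500·198000/68080000 = -30.54 MPa.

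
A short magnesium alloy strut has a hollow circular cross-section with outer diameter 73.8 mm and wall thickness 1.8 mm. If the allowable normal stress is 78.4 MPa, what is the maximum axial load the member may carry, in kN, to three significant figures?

A = 407.2 mm².
P_max = σ_allow · A = 78.4 · 407.2 = 31920 N = 31.92 kN.

31.9 kN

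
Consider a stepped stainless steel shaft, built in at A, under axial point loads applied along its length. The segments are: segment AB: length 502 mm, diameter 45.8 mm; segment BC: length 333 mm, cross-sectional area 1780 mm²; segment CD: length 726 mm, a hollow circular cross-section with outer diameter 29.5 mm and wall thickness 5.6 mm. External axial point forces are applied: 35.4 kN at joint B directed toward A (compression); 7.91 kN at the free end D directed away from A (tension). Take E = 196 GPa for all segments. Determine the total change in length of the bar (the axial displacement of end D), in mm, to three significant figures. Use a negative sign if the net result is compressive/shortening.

0.0345 mm

Internal axial forces (sectioning from the free end, tension +): N_CD = 7.91 kN, N_BC = 7.91 kN, N_AB = -27.49 kN.
A_AB = 1647 mm².
A_CD = 420.5 mm².
δ_AB = -27490·502/(1647·196000) = -0.04274 mm
δ_BC = 7910·333/(1780·196000) = 0.00755 mm
δ_CD = 7910·726/(420.5·196000) = 0.06968 mm
δ = Σδ_i = 0.0345 mm.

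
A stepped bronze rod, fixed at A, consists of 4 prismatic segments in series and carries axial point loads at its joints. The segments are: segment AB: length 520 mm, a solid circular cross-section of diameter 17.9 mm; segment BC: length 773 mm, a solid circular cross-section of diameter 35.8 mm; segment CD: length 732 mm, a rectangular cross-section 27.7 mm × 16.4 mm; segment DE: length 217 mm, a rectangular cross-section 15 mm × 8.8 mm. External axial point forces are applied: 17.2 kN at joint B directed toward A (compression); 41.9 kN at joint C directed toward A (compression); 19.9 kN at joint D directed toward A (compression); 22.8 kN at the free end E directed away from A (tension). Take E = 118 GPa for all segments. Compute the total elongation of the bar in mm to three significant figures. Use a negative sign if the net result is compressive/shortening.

Internal axial forces (sectioning from the free end, tension +): N_DE = 22.8 kN, N_CD = 2.9 kN, N_BC = -39 kN, N_AB = -56.2 kN.
A_AB = 251.6 mm².
A_BC = 1007 mm².
A_CD = 454.3 mm².
A_DE = 132 mm².
δ_AB = -56200·520/(251.6·118000) = -0.9842 mm
δ_BC = -39000·773/(1007·118000) = -0.2538 mm
δ_CD = 2900·732/(454.3·118000) = 0.0396 mm
δ_DE = 22800·217/(132·118000) = 0.3176 mm
δ = Σδ_i = -0.8807 mm.

-0.881 mm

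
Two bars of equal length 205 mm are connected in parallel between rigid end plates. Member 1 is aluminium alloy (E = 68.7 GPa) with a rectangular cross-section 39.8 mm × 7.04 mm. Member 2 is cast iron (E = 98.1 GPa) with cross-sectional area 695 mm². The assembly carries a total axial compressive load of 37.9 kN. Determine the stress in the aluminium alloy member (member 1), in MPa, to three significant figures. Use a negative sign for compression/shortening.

A_1 = 280.2 mm².
Equal strain + equilibrium ⇒ each member carries load in proportion to AE: A₁E₁ = 19250000 N, A₂E₂ = 68180000 N, ΣAE = 87430000 N.
σ₁ = P·E₁/ΣAE = -37900·68700/87430000 = -29.78 MPa.

-29.8 MPa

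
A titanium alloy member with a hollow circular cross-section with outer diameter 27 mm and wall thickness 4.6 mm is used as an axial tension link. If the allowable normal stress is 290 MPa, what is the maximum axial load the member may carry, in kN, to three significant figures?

A = 323.7 mm².
P_max = σ_allow · A = 290 · 323.7 = 93880 N = 93.88 kN.

93.9 kN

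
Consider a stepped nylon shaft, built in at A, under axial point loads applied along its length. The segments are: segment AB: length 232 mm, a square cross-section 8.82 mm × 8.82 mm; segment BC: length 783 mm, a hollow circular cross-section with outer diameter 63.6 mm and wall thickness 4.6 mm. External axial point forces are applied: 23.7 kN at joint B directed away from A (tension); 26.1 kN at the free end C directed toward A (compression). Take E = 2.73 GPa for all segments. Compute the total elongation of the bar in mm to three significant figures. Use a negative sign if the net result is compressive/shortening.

-11.4 mm

Internal axial forces (sectioning from the free end, tension +): N_BC = -26.1 kN, N_AB = -2.4 kN.
A_AB = 77.79 mm².
A_BC = 852.6 mm².
δ_AB = -2400·232/(77.79·2730) = -2.622 mm
δ_BC = -26100·783/(852.6·2730) = -8.78 mm
δ = Σδ_i = -11.4 mm.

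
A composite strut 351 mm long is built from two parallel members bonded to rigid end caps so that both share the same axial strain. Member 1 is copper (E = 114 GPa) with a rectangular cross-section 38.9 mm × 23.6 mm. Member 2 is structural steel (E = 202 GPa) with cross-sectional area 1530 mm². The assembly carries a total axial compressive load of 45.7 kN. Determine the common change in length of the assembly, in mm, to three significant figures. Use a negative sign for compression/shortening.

A_1 = 918 mm².
Equal strain + equilibrium ⇒ each member carries load in proportion to AE: A₁E₁ = 104700000 N, A₂E₂ = 309100000 N, ΣAE = 413700000 N.
δ = PL/ΣAE = -45700·351/413700000 = -0.03877 mm.

-0.0388 mm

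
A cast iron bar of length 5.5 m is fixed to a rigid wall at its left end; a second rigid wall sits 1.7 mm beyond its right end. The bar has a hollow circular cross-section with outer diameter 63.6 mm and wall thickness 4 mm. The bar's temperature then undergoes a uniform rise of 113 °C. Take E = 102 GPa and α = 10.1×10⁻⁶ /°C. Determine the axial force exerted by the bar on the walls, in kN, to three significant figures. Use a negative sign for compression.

-63.6 kN

Free thermal expansion αLΔT = 10.1e-6 · 5500 · 113 = 6.277 mm.
The walls engage after the gap closes; constrained expansion = 6.277 − 1.7 = 4.577 mm.
The walls impose strain ε = −(4.577)/5500 = -8.3221e-04; σ = Eε = 102000 · -8.3221e-04 = -84.89 MPa.
Wall reaction R = σ·A = -84.89·749 = -63580 N = -63.58 kN.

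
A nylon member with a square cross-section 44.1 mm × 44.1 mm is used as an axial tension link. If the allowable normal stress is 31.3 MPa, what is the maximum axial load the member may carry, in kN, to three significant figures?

A = 1945 mm².
P_max = σ_allow · A = 31.3 · 1945 = 60870 N = 60.87 kN.

60.9 kN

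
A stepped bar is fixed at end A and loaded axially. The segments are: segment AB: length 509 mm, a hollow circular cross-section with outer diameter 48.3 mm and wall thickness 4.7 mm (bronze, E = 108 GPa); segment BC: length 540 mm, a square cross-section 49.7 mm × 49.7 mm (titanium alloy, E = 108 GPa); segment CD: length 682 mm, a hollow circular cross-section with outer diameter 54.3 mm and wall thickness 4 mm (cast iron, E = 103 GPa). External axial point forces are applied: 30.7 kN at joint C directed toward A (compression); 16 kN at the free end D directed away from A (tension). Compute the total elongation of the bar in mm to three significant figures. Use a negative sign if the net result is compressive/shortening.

0.0302 mm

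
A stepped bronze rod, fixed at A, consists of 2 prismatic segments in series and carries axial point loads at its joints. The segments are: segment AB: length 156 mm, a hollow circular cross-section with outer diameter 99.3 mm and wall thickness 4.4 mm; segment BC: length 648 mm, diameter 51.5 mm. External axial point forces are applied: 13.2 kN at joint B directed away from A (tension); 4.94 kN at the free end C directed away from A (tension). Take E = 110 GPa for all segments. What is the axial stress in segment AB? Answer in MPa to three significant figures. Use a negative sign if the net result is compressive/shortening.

13.8 MPa

Internal axial forces (sectioning from the free end, tension +): N_BC = 4.94 kN, N_AB = 18.14 kN.
A_AB = 1312 mm².
σ_AB = N_AB/A_AB = 18140/1312 = 13.83 MPa.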